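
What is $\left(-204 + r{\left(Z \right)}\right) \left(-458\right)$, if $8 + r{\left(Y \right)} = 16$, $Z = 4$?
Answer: $89768$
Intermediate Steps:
$r{\left(Y \right)} = 8$ ($r{\left(Y \right)} = -8 + 16 = 8$)
$\left(-204 + r{\left(Z \right)}\right) \left(-458\right) = \left(-204 + 8\right) \left(-458\right) = \left(-196\right) \left(-458\right) = 89768$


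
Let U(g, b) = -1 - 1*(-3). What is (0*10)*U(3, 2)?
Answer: 0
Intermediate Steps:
U(g, b) = 2 (U(g, b) = -1 + 3 = 2)
(0*10)*U(3, 2) = (0*10)*2 = 0*2 = 0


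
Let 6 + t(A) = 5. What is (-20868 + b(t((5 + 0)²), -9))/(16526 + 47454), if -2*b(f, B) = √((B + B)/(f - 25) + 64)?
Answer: -5217/15995 - 29*√13/1663480 ≈ -0.32623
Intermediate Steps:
t(A) = -1 (t(A) = -6 + 5 = -1)
b(f, B) = -√(64 + 2*B/(-25 + f))/2 (b(f, B) = -√((B + B)/(f - 25) + 64)/2 = -√((2*B)/(-25 + f) + 64)/2 = -√(2*B/(-25 + f) + 64)/2 = -√(64 + 2*B/(-25 + f))/2)
(-20868 + b(t((5 + 0)²), -9))/(16526 + 47454) = (-20868 - √2*√((-800 - 9 + 32*(-1))/(-25 - 1))/2)/(16526 + 47454) = (-20868 - √2*√((-800 - 9 - 32)/(-26))/2)/63980 = (-20868 - √2*√(-1/26*(-841))/2)*(1/63980) = (-20868 - √2*√(841/26)/2)*(1/63980) = (-20868 - √2*29*√26/26/2)*(1/63980) = (-20868 - 29*√13/26)*(1/63980) = -5217/15995 - 29*√13/1663480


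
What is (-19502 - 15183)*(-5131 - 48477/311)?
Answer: 57029701330/311 ≈ 1.8338e+8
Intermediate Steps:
(-19502 - 15183)*(-5131 - 48477/311) = -34685*(-5131 - 48477*1/311) = -34685*(-5131 - 48477/311) = -34685*(-1644218/311) = 57029701330/311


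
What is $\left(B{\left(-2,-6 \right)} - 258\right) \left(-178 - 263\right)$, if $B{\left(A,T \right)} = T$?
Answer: $116424$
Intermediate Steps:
$\left(B{\left(-2,-6 \right)} - 258\right) \left(-178 - 263\right) = \left(-6 - 258\right) \left(-178 - 263\right) = \left(-264\right) \left(-441\right) = 116424$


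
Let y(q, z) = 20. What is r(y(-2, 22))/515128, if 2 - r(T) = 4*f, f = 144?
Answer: -287/257564 ≈ -0.0011143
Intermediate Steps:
r(T) = -574 (r(T) = 2 - 4*144 = 2 - 1*576 = 2 - 576 = -574)
r(y(-2, 22))/515128 = -574/515128 = -574*1/515128 = -287/257564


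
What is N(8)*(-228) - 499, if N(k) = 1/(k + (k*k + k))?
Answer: -10037/20 ≈ -501.85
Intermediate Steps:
N(k) = 1/(k**2 + 2*k) (N(k) = 1/(k + (k**2 + k)) = 1/(k + (k + k**2)) = 1/(k**2 + 2*k))
N(8)*(-228) - 499 = (1/(8*(2 + 8)))*(-228) - 499 = ((1/8)/10)*(-228) - 499 = ((1/8)*(1/10))*(-228) - 499 = (1/80)*(-228) - 499 = -57/20 - 499 = -10037/20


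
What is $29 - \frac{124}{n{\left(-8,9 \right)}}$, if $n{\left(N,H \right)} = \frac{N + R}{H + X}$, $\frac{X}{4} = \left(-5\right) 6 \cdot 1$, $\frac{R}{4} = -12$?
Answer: $- \frac{3035}{14} \approx -216.79$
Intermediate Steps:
$R = -48$ ($R = 4 \left(-12\right) = -48$)
$X = -120$ ($X = 4 \left(-5\right) 6 \cdot 1 = 4 \left(\left(-30\right) 1\right) = 4 \left(-30\right) = -120$)
$n{\left(N,H \right)} = \frac{-48 + N}{-120 + H}$ ($n{\left(N,H \right)} = \frac{N - 48}{H - 120} = \frac{-48 + N}{-120 + H}$)
$29 - \frac{124}{n{\left(-8,9 \right)}} = 29 - \frac{124}{\frac{1}{-120 + 9} \left(-48 - 8\right)} = 29 - \frac{124}{\frac{1}{-111} \left(-56\right)} = 29 - \frac{124}{\left(- \frac{1}{111}\right) \left(-56\right)} = 29 - \frac{124}{\frac{56}{111}} = 29 - \frac{3441}{14} = - \frac{3035}{14}$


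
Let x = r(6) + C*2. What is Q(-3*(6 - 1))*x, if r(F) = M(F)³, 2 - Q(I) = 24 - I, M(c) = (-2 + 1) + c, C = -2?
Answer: -4477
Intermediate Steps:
M(c) = -1 + c
Q(I) = -22 + I (Q(I) = 2 - (24 - I) = 2 + (-24 + I) = -22 + I)
r(F) = (-1 + F)³
x = 121 (x = (-1 + 6)³ - 2*2 = 5³ - 4 = 125 - 4 = 121)
Q(-3*(6 - 1))*x = (-22 - 3*(6 - 1))*121 = (-22 - 3*5)*121 = (-22 - 15)*121 = -37*121 = -4477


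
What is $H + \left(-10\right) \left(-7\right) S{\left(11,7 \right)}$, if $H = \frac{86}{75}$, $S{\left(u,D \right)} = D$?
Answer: $\frac{36836}{75} \approx 491.15$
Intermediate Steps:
$H = \frac{86}{75}$ ($H = 86 \cdot \frac{1}{75} = \frac{86}{75} \approx 1.1467$)
$H + \left(-10\right) \left(-7\right) S{\left(11,7 \right)} = \frac{86}{75} + \left(-10\right) \left(-7\right) 7 = \frac{86}{75} + 70 \cdot 7 = \frac{86}{75} + 490 = \frac{36836}{75}$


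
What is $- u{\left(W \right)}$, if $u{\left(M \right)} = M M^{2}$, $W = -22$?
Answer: $10648$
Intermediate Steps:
$u{\left(M \right)} = M^{3}$
$- u{\left(W \right)} = - \left(-22\right)^{3} = \left(-1\right) \left(-10648\right) = 10648$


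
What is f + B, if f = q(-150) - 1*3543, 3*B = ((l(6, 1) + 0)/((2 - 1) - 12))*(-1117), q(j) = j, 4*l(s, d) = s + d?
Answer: -479657/132 ≈ -3633.8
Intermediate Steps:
l(s, d) = d/4 + s/4 (l(s, d) = (s + d)/4 = (d + s)/4 = d/4 + s/4)
B = 7819/132 (B = (((((¼)*1 + (¼)*6) + 0)/((2 - 1) - 12))*(-1117))/3 = ((((¼ + 3/2) + 0)/(1 - 12))*(-1117))/3 = (((7/4 + 0)/(-11))*(-1117))/3 = (((7/4)*(-1/11))*(-1117))/3 = (-7/44*(-1117))/3 = (⅓)*(7819/44) = 7819/132 ≈ 59.235)
f = -3693 (f = -150 - 1*3543 = -150 - 3543 = -3693)
f + B = -3693 + 7819/132 = -479657/132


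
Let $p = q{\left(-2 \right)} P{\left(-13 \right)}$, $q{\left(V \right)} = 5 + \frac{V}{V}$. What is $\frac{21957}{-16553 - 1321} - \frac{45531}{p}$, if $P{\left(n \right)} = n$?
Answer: $\frac{22558568}{38727} \approx 582.5$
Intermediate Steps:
$q{\left(V \right)} = 6$ ($q{\left(V \right)} = 5 + 1 = 6$)
$p = -78$ ($p = 6 \left(-13\right) = -78$)
$\frac{21957}{-16553 - 1321} - \frac{45531}{p} = \frac{21957}{-16553 - 1321} - \frac{45531}{-78} = \frac{21957}{-17874} - - \frac{15177}{26} = 21957 \left(- \frac{1}{17874}\right) + \frac{15177}{26} = - \frac{7319}{5958} + \frac{15177}{26} = \frac{22558568}{38727}$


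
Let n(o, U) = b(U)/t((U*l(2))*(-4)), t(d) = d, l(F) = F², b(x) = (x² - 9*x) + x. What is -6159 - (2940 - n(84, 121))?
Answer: -145697/16 ≈ -9106.1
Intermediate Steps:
b(x) = x² - 8*x
n(o, U) = ½ - U/16 (n(o, U) = (U*(-8 + U))/(((U*2²)*(-4))) = (U*(-8 + U))/(((U*4)*(-4))) = (U*(-8 + U))/(((4*U)*(-4))) = (U*(-8 + U))/((-16*U)) = (U*(-8 + U))*(-1/(16*U)) = ½ - U/16)
-6159 - (2940 - n(84, 121)) = -6159 - (2940 - (½ - 1/16*121)) = -6159 - (2940 - (½ - 121/16)) = -6159 - (2940 - 1*(-113/16)) = -6159 - (2940 + 113/16) = -6159 - 1*47153/16 = -6159 - 47153/16 = -145697/16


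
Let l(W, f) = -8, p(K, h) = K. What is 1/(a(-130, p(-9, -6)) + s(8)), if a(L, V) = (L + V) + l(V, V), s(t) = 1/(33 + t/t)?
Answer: -34/4997 ≈ -0.0068041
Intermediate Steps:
s(t) = 1/34 (s(t) = 1/(33 + 1) = 1/34)
a(L, V) = -8 + L + V (a(L, V) = (L + V) - 8 = -8 + L + V)
1/(a(-130, p(-9, -6)) + s(8)) = 1/((-8 - 130 - 9) + 1/34) = 1/(-147 + 1/34) = 1/(-4997/34) = -34/4997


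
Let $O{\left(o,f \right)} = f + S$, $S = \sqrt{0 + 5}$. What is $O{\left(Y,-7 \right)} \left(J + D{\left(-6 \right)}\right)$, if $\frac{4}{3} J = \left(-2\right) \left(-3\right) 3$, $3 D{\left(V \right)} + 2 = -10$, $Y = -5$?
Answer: $- \frac{133}{2} + \frac{19 \sqrt{5}}{2} \approx -45.257$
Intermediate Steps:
$D{\left(V \right)} = -4$ ($D{\left(V \right)} = - \frac{2}{3} + \frac{1}{3} \left(-10\right) = - \frac{2}{3} - \frac{10}{3} = -4$)
$S = \sqrt{5} \approx 2.2361$
$J = \frac{27}{2}$ ($J = \frac{3 \left(-2\right) \left(-3\right) 3}{4} = \frac{3 \cdot 6 \cdot 3}{4} = \frac{3}{4} \cdot 18 = \frac{27}{2} \approx 13.5$)
$O{\left(o,f \right)} = f + \sqrt{5}$
$O{\left(Y,-7 \right)} \left(J + D{\left(-6 \right)}\right) = \left(-7 + \sqrt{5}\right) \left(\frac{27}{2} - 4\right) = \left(-7 + \sqrt{5}\right) \frac{19}{2} = - \frac{133}{2} + \frac{19 \sqrt{5}}{2}$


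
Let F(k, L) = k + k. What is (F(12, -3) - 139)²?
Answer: 13225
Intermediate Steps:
F(k, L) = 2*k
(F(12, -3) - 139)² = (2*12 - 139)² = (24 - 139)² = (-115)² = 13225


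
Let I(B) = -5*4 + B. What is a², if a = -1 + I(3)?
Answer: 324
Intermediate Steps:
I(B) = -20 + B
a = -18 (a = -1 + (-20 + 3) = -1 - 17 = -18)
a² = (-18)² = 324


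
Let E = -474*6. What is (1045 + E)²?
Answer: 3236401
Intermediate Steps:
E = -2844
(1045 + E)² = (1045 - 2844)² = (-1799)² = 3236401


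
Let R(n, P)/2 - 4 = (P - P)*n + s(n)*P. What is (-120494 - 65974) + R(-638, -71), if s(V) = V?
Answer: -95864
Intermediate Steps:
R(n, P) = 8 + 2*P*n (R(n, P) = 8 + 2*((P - P)*n + n*P) = 8 + 2*(0*n + P*n) = 8 + 2*(0 + P*n) = 8 + 2*(P*n) = 8 + 2*P*n)
(-120494 - 65974) + R(-638, -71) = (-120494 - 65974) + (8 + 2*(-71)*(-638)) = -186468 + (8 + 90596) = -186468 + 90604 = -95864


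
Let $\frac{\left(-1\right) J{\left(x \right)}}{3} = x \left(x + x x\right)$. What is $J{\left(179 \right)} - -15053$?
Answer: $-17287087$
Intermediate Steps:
$J{\left(x \right)} = - 3 x \left(x + x^{2}\right)$ ($J{\left(x \right)} = - 3 x \left(x + x x\right) = - 3 x \left(x + x^{2}\right)$)
$J{\left(179 \right)} - -15053 = 3 \cdot 179^{2} \left(-1 - 179\right) - -15053 = 3 \cdot 32041 \left(-1 - 179\right) + 15053 = 3 \cdot 32041 \left(-180\right) + 15053 = -17302140 + 15053 = -17287087$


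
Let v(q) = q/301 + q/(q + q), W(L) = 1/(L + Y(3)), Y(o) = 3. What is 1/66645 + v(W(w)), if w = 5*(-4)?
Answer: 340899409/682044930 ≈ 0.49982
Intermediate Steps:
w = -20
W(L) = 1/(3 + L) (W(L) = 1/(L + 3) = 1/(3 + L))
v(q) = ½ + q/301 (v(q) = q*(1/301) + q/((2*q)) = q/301 + q*(1/(2*q)) = q/301 + ½ = ½ + q/301)
1/66645 + v(W(w)) = 1/66645 + (½ + 1/(301*(3 - 20))) = 1/66645 + (½ + (1/301)/(-17)) = 1/66645 + (½ + (1/301)*(-1/17)) = 1/66645 + (½ - 1/5117) = 1/66645 + 5115/10234 = 340899409/682044930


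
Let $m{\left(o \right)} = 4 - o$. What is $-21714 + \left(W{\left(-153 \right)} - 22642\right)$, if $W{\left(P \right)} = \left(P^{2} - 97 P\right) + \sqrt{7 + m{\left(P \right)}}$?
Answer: $-6106 + 2 \sqrt{41} \approx -6093.2$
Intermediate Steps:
$W{\left(P \right)} = P^{2} + \sqrt{11 - P} - 97 P$ ($W{\left(P \right)} = \left(P^{2} - 97 P\right) + \sqrt{7 - \left(-4 + P\right)} = \left(P^{2} - 97 P\right) + \sqrt{11 - P} = P^{2} + \sqrt{11 - P} - 97 P$)
$-21714 + \left(W{\left(-153 \right)} - 22642\right) = -21714 - \left(-15608 - \sqrt{11 - -153}\right) = -21714 - \left(-15608 - \sqrt{11 + 153}\right) = -21714 - \left(-15608 - 2 \sqrt{41}\right) = -21714 + \left(15608 + 2 \sqrt{41}\right) = -6106 + 2 \sqrt{41}$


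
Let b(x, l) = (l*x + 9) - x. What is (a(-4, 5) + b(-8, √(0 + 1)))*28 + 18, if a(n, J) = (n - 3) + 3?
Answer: 158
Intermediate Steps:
a(n, J) = n (a(n, J) = (-3 + n) + 3 = n)
b(x, l) = 9 - x + l*x (b(x, l) = (9 + l*x) - x = 9 - x + l*x)
(a(-4, 5) + b(-8, √(0 + 1)))*28 + 18 = (-4 + (9 - 1*(-8) + √(0 + 1)*(-8)))*28 + 18 = (-4 + (9 + 8 + √1*(-8)))*28 + 18 = (-4 + (9 + 8 + 1*(-8)))*28 + 18 = (-4 + (9 + 8 - 8))*28 + 18 = (-4 + 9)*28 + 18 = 5*28 + 18 = 140 + 18 = 158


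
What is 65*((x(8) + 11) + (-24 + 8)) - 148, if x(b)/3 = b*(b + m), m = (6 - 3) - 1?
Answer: 15127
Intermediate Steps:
m = 2 (m = 3 - 1 = 2)
x(b) = 3*b*(2 + b) (x(b) = 3*(b*(b + 2)) = 3*(b*(2 + b)) = 3*b*(2 + b))
65*((x(8) + 11) + (-24 + 8)) - 148 = 65*((3*8*(2 + 8) + 11) + (-24 + 8)) - 148 = 65*((3*8*10 + 11) - 16) - 148 = 65*((240 + 11) - 16) - 148 = 65*(251 - 16) - 148 = 65*235 - 148 = 15275 - 148 = 15127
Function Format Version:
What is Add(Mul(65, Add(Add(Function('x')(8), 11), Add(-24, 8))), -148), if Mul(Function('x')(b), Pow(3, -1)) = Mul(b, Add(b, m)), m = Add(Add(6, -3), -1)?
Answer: 15127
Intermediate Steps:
m = 2 (m = Add(3, -1) = 2)
Function('x')(b) = Mul(3, b, Add(2, b)) (Function('x')(b) = Mul(3, Mul(b, Add(b, 2))) = Mul(3, Mul(b, Add(2, b))) = Mul(3, b, Add(2, b)))
Add(Mul(65, Add(Add(Function('x')(8), 11), Add(-24, 8))), -148) = Add(Mul(65, Add(Add(Mul(3, 8, Add(2, 8)), 11), Add(-24, 8))), -148) = Add(Mul(65, Add(Add(Mul(3, 8, 10), 11), -16)), -148) = Add(Mul(65, Add(Add(240, 11), -16)), -148) = Add(Mul(65, Add(251, -16)), -148) = Add(Mul(65, 235), -148) = Add(15275, -148) = 15127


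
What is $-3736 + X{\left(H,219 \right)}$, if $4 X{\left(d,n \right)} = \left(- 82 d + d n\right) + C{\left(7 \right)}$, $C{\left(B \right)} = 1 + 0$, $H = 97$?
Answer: $- \frac{827}{2} \approx -413.5$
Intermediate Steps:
$C{\left(B \right)} = 1$
$X{\left(d,n \right)} = \frac{1}{4} - \frac{41 d}{2} + \frac{d n}{4}$ ($X{\left(d,n \right)} = \frac{\left(- 82 d + d n\right) + 1}{4} = \frac{1 - 82 d + d n}{4} = \frac{1}{4} - \frac{41 d}{2} + \frac{d n}{4}$)
$-3736 + X{\left(H,219 \right)} = -3736 + \left(\frac{1}{4} - \frac{3977}{2} + \frac{1}{4} \cdot 97 \cdot 219\right) = -3736 + \left(\frac{1}{4} - \frac{3977}{2} + \frac{21243}{4}\right) = -3736 + \frac{6645}{2} = - \frac{827}{2}$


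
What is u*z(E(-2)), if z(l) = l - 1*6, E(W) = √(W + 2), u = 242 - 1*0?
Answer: -1452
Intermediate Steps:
u = 242 (u = 242 + 0 = 242)
E(W) = √(2 + W)
z(l) = -6 + l (z(l) = l - 6 = -6 + l)
u*z(E(-2)) = 242*(-6 + √(2 - 2)) = 242*(-6 + √0) = 242*(-6 + 0) = 242*(-6) = -1452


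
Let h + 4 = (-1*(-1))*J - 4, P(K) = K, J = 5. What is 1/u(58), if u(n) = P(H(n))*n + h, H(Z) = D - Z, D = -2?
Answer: -1/3483 ≈ -0.00028711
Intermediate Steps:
H(Z) = -2 - Z
h = -3 (h = -4 + (-1*(-1)*5 - 4) = -4 + (1*5 - 4) = -4 + (5 - 4) = -4 + 1 = -3)
u(n) = -3 + n*(-2 - n) (u(n) = (-2 - n)*n - 3 = n*(-2 - n) - 3 = -3 + n*(-2 - n))
1/u(58) = 1/(-3 - 1*58*(2 + 58)) = 1/(-3 - 1*58*60) = 1/(-3 - 3480) = 1/(-3483) = -1/3483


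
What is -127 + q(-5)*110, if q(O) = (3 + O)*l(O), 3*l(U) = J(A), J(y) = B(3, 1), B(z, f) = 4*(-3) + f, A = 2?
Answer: 2039/3 ≈ 679.67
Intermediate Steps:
B(z, f) = -12 + f
J(y) = -11 (J(y) = -12 + 1 = -11)
l(U) = -11/3 (l(U) = (1/3)*(-11) = -11/3)
q(O) = -11 - 11*O/3 (q(O) = (3 + O)*(-11/3) = -11 - 11*O/3)
-127 + q(-5)*110 = -127 + (-11 - 11/3*(-5))*110 = -127 + (-11 + 55/3)*110 = -127 + (22/3)*110 = -127 + 2420/3 = 2039/3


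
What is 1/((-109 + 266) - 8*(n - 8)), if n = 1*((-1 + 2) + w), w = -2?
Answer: 1/229 ≈ 0.0043668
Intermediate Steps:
n = -1 (n = 1*((-1 + 2) - 2) = 1*(1 - 2) = 1*(-1) = -1)
1/((-109 + 266) - 8*(n - 8)) = 1/((-109 + 266) - 8*(-1 - 8)) = 1/(157 - 8*(-9)) = 1/(157 + 72) = 1/229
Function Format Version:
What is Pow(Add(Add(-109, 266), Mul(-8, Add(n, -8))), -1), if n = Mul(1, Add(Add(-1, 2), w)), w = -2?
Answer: Rational(1, 229) ≈ 0.0043668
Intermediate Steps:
n = -1 (n = Mul(1, Add(Add(-1, 2), -2)) = Mul(1, Add(1, -2)) = Mul(1, -1) = -1)
Pow(Add(Add(-109, 266), Mul(-8, Add(n, -8))), -1) = Pow(Add(Add(-109, 266), Mul(-8, Add(-1, -8))), -1) = Pow(Add(157, Mul(-8, -9)), -1) = Pow(Add(157, 72), -1) = Pow(229, -1) = Rational(1, 229)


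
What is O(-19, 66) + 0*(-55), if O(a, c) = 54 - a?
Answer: 73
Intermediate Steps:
O(-19, 66) + 0*(-55) = (54 - 1*(-19)) + 0*(-55) = (54 + 19) + 0 = 73 + 0 = 73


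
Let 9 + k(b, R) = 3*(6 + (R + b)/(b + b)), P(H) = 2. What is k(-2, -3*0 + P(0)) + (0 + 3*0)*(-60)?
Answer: 9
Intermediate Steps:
k(b, R) = 9 + 3*(R + b)/(2*b) (k(b, R) = -9 + 3*(6 + (R + b)/(b + b)) = -9 + 3*(6 + (R + b)/((2*b))) = -9 + 3*(6 + (R + b)*(1/(2*b))) = -9 + 3*(6 + (R + b)/(2*b)) = -9 + (18 + 3*(R + b)/(2*b)) = 9 + 3*(R + b)/(2*b))
k(-2, -3*0 + P(0)) + (0 + 3*0)*(-60) = (3/2)*((-3*0 + 2) + 7*(-2))/(-2) + (0 + 3*0)*(-60) = (3/2)*(-1/2)*((0 + 2) - 14) + (0 + 0)*(-60) = (3/2)*(-1/2)*(2 - 14) + 0*(-60) = (3/2)*(-1/2)*(-12) + 0 = 9 + 0 = 9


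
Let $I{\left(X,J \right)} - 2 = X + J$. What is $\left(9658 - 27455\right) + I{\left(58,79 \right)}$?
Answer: $-17658$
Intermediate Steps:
$I{\left(X,J \right)} = 2 + J + X$ ($I{\left(X,J \right)} = 2 + \left(X + J\right) = 2 + \left(J + X\right) = 2 + J + X$)
$\left(9658 - 27455\right) + I{\left(58,79 \right)} = \left(9658 - 27455\right) + \left(2 + 79 + 58\right) = -17797 + 139 = -17658$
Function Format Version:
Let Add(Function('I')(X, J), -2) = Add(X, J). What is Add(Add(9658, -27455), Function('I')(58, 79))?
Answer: -17658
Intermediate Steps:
Function('I')(X, J) = Add(2, J, X) (Function('I')(X, J) = Add(2, Add(X, J)) = Add(2, Add(J, X)) = Add(2, J, X))
Add(Add(9658, -27455), Function('I')(58, 79)) = Add(Add(9658, -27455), Add(2, 79, 58)) = Add(-17797, 139) = -17658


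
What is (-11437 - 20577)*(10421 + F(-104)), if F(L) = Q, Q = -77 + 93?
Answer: -334130118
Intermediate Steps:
Q = 16
F(L) = 16
(-11437 - 20577)*(10421 + F(-104)) = (-11437 - 20577)*(10421 + 16) = -32014*10437 = -334130118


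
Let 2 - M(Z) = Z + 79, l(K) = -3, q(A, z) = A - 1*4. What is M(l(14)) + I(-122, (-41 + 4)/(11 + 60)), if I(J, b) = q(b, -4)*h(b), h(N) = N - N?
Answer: -74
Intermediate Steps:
q(A, z) = -4 + A (q(A, z) = A - 4 = -4 + A)
h(N) = 0
I(J, b) = 0 (I(J, b) = (-4 + b)*0 = 0)
M(Z) = -77 - Z (M(Z) = 2 - (Z + 79) = 2 - (79 + Z) = 2 + (-79 - Z) = -77 - Z)
M(l(14)) + I(-122, (-41 + 4)/(11 + 60)) = (-77 - 1*(-3)) + 0 = (-77 + 3) + 0 = -74 + 0 = -74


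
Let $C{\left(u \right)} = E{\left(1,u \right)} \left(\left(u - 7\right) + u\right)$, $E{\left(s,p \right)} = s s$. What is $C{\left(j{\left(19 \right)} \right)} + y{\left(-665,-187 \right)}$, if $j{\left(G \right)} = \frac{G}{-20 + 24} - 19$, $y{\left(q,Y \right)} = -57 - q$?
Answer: $\frac{1145}{2} \approx 572.5$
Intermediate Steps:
$E{\left(s,p \right)} = s^{2}$
$j{\left(G \right)} = -19 + \frac{G}{4}$ ($j{\left(G \right)} = \frac{G}{4} - 19 = -19 + \frac{G}{4}$)
$C{\left(u \right)} = -7 + 2 u$ ($C{\left(u \right)} = 1^{2} \left(\left(u - 7\right) + u\right) = 1 \left(\left(-7 + u\right) + u\right) = 1 \left(-7 + 2 u\right) = -7 + 2 u$)
$C{\left(j{\left(19 \right)} \right)} + y{\left(-665,-187 \right)} = \left(-7 + 2 \left(-19 + \frac{1}{4} \cdot 19\right)\right) - -608 = \left(-7 + 2 \left(-19 + \frac{19}{4}\right)\right) + \left(-57 + 665\right) = \left(-7 + 2 \left(- \frac{57}{4}\right)\right) + 608 = \left(-7 - \frac{57}{2}\right) + 608 = - \frac{71}{2} + 608 = \frac{1145}{2}$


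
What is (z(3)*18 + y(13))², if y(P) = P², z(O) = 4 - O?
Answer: 34969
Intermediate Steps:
(z(3)*18 + y(13))² = ((4 - 1*3)*18 + 13²)² = ((4 - 3)*18 + 169)² = (1*18 + 169)² = (18 + 169)² = 187² = 34969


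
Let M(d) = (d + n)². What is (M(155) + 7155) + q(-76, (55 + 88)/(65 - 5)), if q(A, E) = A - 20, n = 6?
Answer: 32980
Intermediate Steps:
M(d) = (6 + d)² (M(d) = (d + 6)² = (6 + d)²)
q(A, E) = -20 + A
(M(155) + 7155) + q(-76, (55 + 88)/(65 - 5)) = ((6 + 155)² + 7155) + (-20 - 76) = (161² + 7155) - 96 = (25921 + 7155) - 96 = 33076 - 96 = 32980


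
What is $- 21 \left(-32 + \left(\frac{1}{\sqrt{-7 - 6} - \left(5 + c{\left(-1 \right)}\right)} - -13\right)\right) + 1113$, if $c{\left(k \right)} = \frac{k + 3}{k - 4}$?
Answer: $\frac{184809}{122} + \frac{75 i \sqrt{13}}{122} \approx 1514.8 + 2.2165 i$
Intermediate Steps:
$c{\left(k \right)} = \frac{3 + k}{-4 + k}$
$- 21 \left(-32 + \left(\frac{1}{\sqrt{-7 - 6} - \left(5 + c{\left(-1 \right)}\right)} - -13\right)\right) + 1113 = - 21 \left(-32 + \left(\frac{1}{\sqrt{-7 - 6} - \left(5 + \frac{3 - 1}{-4 - 1}\right)} - -13\right)\right) + 1113 = - 21 \left(-32 + \left(\frac{1}{\sqrt{-13} - \left(5 + \frac{1}{-5} \cdot 2\right)} + 13\right)\right) + 1113 = - 21 \left(-32 + \left(\frac{1}{i \sqrt{13} - \left(5 - \frac{2}{5}\right)} + 13\right)\right) + 1113 = - 21 \left(-32 + \left(\frac{1}{i \sqrt{13} - \frac{23}{5}} + 13\right)\right) + 1113 = - 21 \left(-32 + \left(\frac{1}{- \frac{23}{5} + i \sqrt{13}} + 13\right)\right) + 1113 = - 21 \left(-32 + \left(13 + \frac{1}{- \frac{23}{5} + i \sqrt{13}}\right)\right) + 1113 = - 21 \left(-19 + \frac{1}{- \frac{23}{5} + i \sqrt{13}}\right) + 1113 = \left(399 - \frac{21}{- \frac{23}{5} + i \sqrt{13}}\right) + 1113 = 1512 - \frac{21}{- \frac{23}{5} + i \sqrt{13}}$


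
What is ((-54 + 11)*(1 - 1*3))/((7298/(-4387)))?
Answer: -4601/89 ≈ -51.697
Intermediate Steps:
((-54 + 11)*(1 - 1*3))/((7298/(-4387))) = (-43*(1 - 3))/((7298*(-1/4387))) = (-43*(-2))/(-178/107) = 86*(-107/178) = -4601/89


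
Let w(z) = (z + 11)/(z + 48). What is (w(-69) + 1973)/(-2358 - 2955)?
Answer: -41491/111573 ≈ -0.37187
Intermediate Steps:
w(z) = (11 + z)/(48 + z)
(w(-69) + 1973)/(-2358 - 2955) = ((11 - 69)/(48 - 69) + 1973)/(-2358 - 2955) = (-58/(-21) + 1973)/(-5313) = (-1/21*(-58) + 1973)*(-1/5313) = (58/21 + 1973)*(-1/5313) = (41491/21)*(-1/5313) = -41491/111573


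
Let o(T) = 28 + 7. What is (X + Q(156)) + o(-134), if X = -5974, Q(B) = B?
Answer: -5783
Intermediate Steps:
o(T) = 35
(X + Q(156)) + o(-134) = (-5974 + 156) + 35 = -5818 + 35 = -5783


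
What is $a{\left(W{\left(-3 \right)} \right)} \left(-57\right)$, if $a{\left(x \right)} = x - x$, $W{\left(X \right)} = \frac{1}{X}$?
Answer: $0$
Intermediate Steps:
$a{\left(x \right)} = 0$
$a{\left(W{\left(-3 \right)} \right)} \left(-57\right) = 0 \left(-57\right) = 0$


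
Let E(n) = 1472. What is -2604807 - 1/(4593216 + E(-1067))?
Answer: -11968275465217/4594688 ≈ -2.6048e+6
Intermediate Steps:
-2604807 - 1/(4593216 + E(-1067)) = -2604807 - 1/(4593216 + 1472) = -2604807 - 1/4594688 = -11968275465217/4594688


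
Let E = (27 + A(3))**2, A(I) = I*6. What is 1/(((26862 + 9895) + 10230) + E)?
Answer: 1/49012 ≈ 2.0403e-5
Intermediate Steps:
A(I) = 6*I
E = 2025 (E = (27 + 6*3)**2 = (27 + 18)**2 = 45**2 = 2025)
1/(((26862 + 9895) + 10230) + E) = 1/(((26862 + 9895) + 10230) + 2025) = 1/((36757 + 10230) + 2025) = 1/(46987 + 2025) = 1/49012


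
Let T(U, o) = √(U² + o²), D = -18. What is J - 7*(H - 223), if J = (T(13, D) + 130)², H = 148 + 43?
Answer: 17617 + 260*√493 ≈ 23390.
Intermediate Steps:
H = 191
J = (130 + √493)² (J = (√(13² + (-18)²) + 130)² = (√(169 + 324) + 130)² = (√493 + 130)² = (130 + √493)² ≈ 23166.)
J - 7*(H - 223) = (130 + √493)² - 7*(191 - 223) = (130 + √493)² - 7*(-32) = (130 + √493)² + 224 = 224 + (130 + √493)²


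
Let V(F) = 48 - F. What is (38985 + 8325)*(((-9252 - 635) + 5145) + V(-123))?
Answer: -216254010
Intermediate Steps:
(38985 + 8325)*(((-9252 - 635) + 5145) + V(-123)) = (38985 + 8325)*(((-9252 - 635) + 5145) + (48 - 1*(-123))) = 47310*((-9887 + 5145) + (48 + 123)) = 47310*(-4742 + 171) = 47310*(-4571) = -216254010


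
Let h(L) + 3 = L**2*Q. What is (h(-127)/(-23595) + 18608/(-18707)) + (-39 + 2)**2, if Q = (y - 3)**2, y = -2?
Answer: 45867927667/33953205 ≈ 1350.9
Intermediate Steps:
Q = 25 (Q = (-2 - 3)**2 = (-5)**2 = 25)
h(L) = -3 + 25*L**2 (h(L) = -3 + L**2*25 = -3 + 25*L**2)
(h(-127)/(-23595) + 18608/(-18707)) + (-39 + 2)**2 = ((-3 + 25*(-127)**2)/(-23595) + 18608/(-18707)) + (-39 + 2)**2 = ((-3 + 25*16129)*(-1/23595) + 18608*(-1/18707)) + (-37)**2 = ((-3 + 403225)*(-1/23595) - 18608/18707) + 1369 = (403222*(-1/23595) - 18608/18707) + 1369 = (-403222/23595 - 18608/18707) + 1369 = -614009978/33953205 + 1369 = 45867927667/33953205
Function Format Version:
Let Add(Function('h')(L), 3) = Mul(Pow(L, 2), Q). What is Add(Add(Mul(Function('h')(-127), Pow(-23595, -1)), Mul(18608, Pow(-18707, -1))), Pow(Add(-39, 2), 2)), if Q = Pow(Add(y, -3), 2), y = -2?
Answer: Rational(45867927667, 33953205) ≈ 1350.9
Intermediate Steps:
Q = 25 (Q = Pow(Add(-2, -3), 2) = Pow(-5, 2) = 25)
Function('h')(L) = Add(-3, Mul(25, Pow(L, 2))) (Function('h')(L) = Add(-3, Mul(Pow(L, 2), 25)) = Add(-3, Mul(25, Pow(L, 2))))
Add(Add(Mul(Function('h')(-127), Pow(-23595, -1)), Mul(18608, Pow(-18707, -1))), Pow(Add(-39, 2), 2)) = Add(Add(Mul(Add(-3, Mul(25, Pow(-127, 2))), Pow(-23595, -1)), Mul(18608, Pow(-18707, -1))), Pow(Add(-39, 2), 2)) = Add(Add(Mul(Add(-3, Mul(25, 16129)), Rational(-1, 23595)), Mul(18608, Rational(-1, 18707))), Pow(-37, 2)) = Add(Add(Mul(Add(-3, 403225), Rational(-1, 23595)), Rational(-18608, 18707)), 1369) = Add(Add(Mul(403222, Rational(-1, 23595)), Rational(-18608, 18707)), 1369) = Add(Add(Rational(-403222, 23595), Rational(-18608, 18707)), 1369) = Add(Rational(-614009978, 33953205), 1369) = Rational(45867927667, 33953205)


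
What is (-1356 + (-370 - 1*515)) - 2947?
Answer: -5188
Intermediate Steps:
(-1356 + (-370 - 1*515)) - 2947 = (-1356 + (-370 - 515)) - 2947 = (-1356 - 885) - 2947 = -2241 - 2947 = -5188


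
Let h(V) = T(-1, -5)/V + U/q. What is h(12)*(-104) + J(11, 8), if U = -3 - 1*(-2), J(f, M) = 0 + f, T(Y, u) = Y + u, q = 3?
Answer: 293/3 ≈ 97.667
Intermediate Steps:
J(f, M) = f
U = -1 (U = -3 + 2 = -1)
h(V) = -1/3 - 6/V (h(V) = (-1 - 5)/V - 1/3 = -6/V - 1*1/3 = -6/V - 1/3 = -1/3 - 6/V)
h(12)*(-104) + J(11, 8) = ((1/3)*(-18 - 1*12)/12)*(-104) + 11 = ((1/3)*(1/12)*(-18 - 12))*(-104) + 11 = ((1/3)*(1/12)*(-30))*(-104) + 11 = -5/6*(-104) + 11 = 260/3 + 11 = 293/3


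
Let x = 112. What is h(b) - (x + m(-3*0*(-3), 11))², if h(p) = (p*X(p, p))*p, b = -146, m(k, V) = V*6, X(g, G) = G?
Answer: -3143820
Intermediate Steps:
m(k, V) = 6*V
h(p) = p³ (h(p) = (p*p)*p = p²*p = p³)
h(b) - (x + m(-3*0*(-3), 11))² = (-146)³ - (112 + 6*11)² = -3112136 - (112 + 66)² = -3112136 - 1*178² = -3112136 - 1*31684 = -3112136 - 31684 = -3143820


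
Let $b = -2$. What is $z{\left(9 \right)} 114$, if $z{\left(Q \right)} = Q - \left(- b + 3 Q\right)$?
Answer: $-2280$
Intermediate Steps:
$z{\left(Q \right)} = -2 - 2 Q$ ($z{\left(Q \right)} = Q - \left(2 + 3 Q\right) = -2 - 2 Q$)
$z{\left(9 \right)} 114 = \left(-2 - 18\right) 114 = \left(-20\right) 114 = -2280$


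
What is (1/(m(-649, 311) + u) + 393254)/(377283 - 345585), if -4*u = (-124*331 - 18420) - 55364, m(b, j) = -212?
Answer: 1245085859/100359390 ≈ 12.406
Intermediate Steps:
u = 28707 (u = -((-124*331 - 18420) - 55364)/4 = -((-41044 - 18420) - 55364)/4 = -(-59464 - 55364)/4 = -1/4*(-114828) = 28707)
(1/(m(-649, 311) + u) + 393254)/(377283 - 345585) = (1/(-212 + 28707) + 393254)/(377283 - 345585) = (1/28495 + 393254)/31698 = (1/28495 + 393254)*(1/31698) = (11205772731/28495)*(1/31698) = 1245085859/100359390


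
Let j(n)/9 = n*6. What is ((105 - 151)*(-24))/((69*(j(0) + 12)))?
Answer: 4/3 ≈ 1.3333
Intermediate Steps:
j(n) = 54*n (j(n) = 9*(n*6) = 9*(6*n) = 54*n)
((105 - 151)*(-24))/((69*(j(0) + 12))) = ((105 - 151)*(-24))/((69*(54*0 + 12))) = (-46*(-24))/((69*(0 + 12))) = 1104/((69*12)) = 1104/828 = 1104*(1/828) = 4/3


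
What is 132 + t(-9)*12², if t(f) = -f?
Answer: 1428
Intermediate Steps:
132 + t(-9)*12² = 132 - 1*(-9)*12² = 132 + 9*144 = 132 + 1296 = 1428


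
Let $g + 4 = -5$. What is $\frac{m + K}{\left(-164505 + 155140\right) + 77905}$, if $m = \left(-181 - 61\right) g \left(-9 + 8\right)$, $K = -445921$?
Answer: $- \frac{448099}{68540} \approx -6.5378$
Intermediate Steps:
$g = -9$ ($g = -4 - 5 = -9$)
$m = -2178$ ($m = \left(-181 - 61\right) \left(- 9 \left(-9 + 8\right)\right) = - 242 \left(\left(-9\right) \left(-1\right)\right) = \left(-242\right) 9 = -2178$)
$\frac{m + K}{\left(-164505 + 155140\right) + 77905} = \frac{-2178 - 445921}{\left(-164505 + 155140\right) + 77905} = - \frac{448099}{-9365 + 77905} = - \frac{448099}{68540}$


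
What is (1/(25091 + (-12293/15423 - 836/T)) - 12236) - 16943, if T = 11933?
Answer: -134738548378149329/4617654770972 ≈ -29179.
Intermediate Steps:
(1/(25091 + (-12293/15423 - 836/T)) - 12236) - 16943 = (1/(25091 + (-12293/15423 - 836/11933)) - 12236) - 16943 = (1/(25091 - 159585997/184042659) - 12236) - 16943 = (1/(4617654770972/184042659) - 12236) - 16943 = (184042659/4617654770972 - 12236) - 16943 = -56501623593570733/4617654770972 - 16943 = -134738548378149329/4617654770972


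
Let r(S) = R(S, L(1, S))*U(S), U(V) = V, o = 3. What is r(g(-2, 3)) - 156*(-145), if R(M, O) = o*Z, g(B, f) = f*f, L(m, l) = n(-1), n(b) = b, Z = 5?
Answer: 22755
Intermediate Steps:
L(m, l) = -1
g(B, f) = f²
R(M, O) = 15 (R(M, O) = 3*5 = 15)
r(S) = 15*S
r(g(-2, 3)) - 156*(-145) = 15*3² - 156*(-145) = 15*9 + 22620 = 135 + 22620 = 22755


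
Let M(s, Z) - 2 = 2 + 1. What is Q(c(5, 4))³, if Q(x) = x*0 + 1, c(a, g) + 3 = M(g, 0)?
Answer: 1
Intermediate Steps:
M(s, Z) = 5 (M(s, Z) = 2 + (2 + 1) = 2 + 3 = 5)
c(a, g) = 2 (c(a, g) = -3 + 5 = 2)
Q(x) = 1 (Q(x) = 0 + 1 = 1)
Q(c(5, 4))³ = 1³ = 1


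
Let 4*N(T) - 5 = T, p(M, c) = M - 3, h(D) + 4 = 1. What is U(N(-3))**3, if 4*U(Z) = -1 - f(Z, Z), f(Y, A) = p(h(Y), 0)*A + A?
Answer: 27/512 ≈ 0.052734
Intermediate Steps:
h(D) = -3 (h(D) = -4 + 1 = -3)
p(M, c) = -3 + M
N(T) = 5/4 + T/4
f(Y, A) = -5*A (f(Y, A) = (-3 - 3)*A + A = -6*A + A = -5*A)
U(Z) = -1/4 + 5*Z/4 (U(Z) = (-1 - (-5)*Z)/4 = (-1 + 5*Z)/4 = -1/4 + 5*Z/4)
U(N(-3))**3 = (-1/4 + 5*(5/4 + (1/4)*(-3))/4)**3 = (-1/4 + 5*(5/4 - 3/4)/4)**3 = (-1/4 + (5/4)*(1/2))**3 = (-1/4 + 5/8)**3 = (3/8)**3 = 27/512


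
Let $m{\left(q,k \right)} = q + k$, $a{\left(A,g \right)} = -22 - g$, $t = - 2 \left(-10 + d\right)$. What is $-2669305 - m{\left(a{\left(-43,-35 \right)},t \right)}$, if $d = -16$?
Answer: $-2669370$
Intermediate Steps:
$t = 52$ ($t = - 2 \left(-10 - 16\right) = \left(-2\right) \left(-26\right) = 52$)
$m{\left(q,k \right)} = k + q$
$-2669305 - m{\left(a{\left(-43,-35 \right)},t \right)} = -2669305 - \left(52 - -13\right) = -2669305 - \left(52 + \left(-22 + 35\right)\right) = -2669305 - \left(52 + 13\right) = -2669305 - 65 = -2669370$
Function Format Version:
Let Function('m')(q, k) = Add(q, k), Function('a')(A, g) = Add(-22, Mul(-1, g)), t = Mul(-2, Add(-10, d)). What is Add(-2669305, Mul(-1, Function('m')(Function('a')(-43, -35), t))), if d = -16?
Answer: -2669370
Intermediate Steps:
t = 52 (t = Mul(-2, Add(-10, -16)) = Mul(-2, -26) = 52)
Function('m')(q, k) = Add(k, q)
Add(-2669305, Mul(-1, Function('m')(Function('a')(-43, -35), t))) = Add(-2669305, Mul(-1, Add(52, Add(-22, Mul(-1, -35))))) = Add(-2669305, Mul(-1, Add(52, Add(-22, 35)))) = Add(-2669305, Mul(-1, Add(52, 13))) = Add(-2669305, Mul(-1, 65)) = Add(-2669305, -65) = -2669370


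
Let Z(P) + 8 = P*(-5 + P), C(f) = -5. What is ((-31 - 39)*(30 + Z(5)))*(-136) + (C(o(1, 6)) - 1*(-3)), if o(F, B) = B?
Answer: 209438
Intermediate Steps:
Z(P) = -8 + P*(-5 + P)
((-31 - 39)*(30 + Z(5)))*(-136) + (C(o(1, 6)) - 1*(-3)) = ((-31 - 39)*(30 + (-8 + 5² - 5*5)))*(-136) + (-5 - 1*(-3)) = -70*(30 + (-8 + 25 - 25))*(-136) + (-5 + 3) = -70*(30 - 8)*(-136) - 2 = -70*22*(-136) - 2 = -1540*(-136) - 2 = 209440 - 2 = 209438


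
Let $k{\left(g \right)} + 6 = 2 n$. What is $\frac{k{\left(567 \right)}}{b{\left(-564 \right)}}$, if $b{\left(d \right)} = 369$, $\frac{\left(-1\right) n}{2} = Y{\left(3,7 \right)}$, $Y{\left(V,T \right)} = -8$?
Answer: $\frac{26}{369} \approx 0.070461$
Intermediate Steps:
$n = 16$ ($n = \left(-2\right) \left(-8\right) = 16$)
$k{\left(g \right)} = 26$ ($k{\left(g \right)} = -6 + 2 \cdot 16 = -6 + 32 = 26$)
$\frac{k{\left(567 \right)}}{b{\left(-564 \right)}} = \frac{26}{369}$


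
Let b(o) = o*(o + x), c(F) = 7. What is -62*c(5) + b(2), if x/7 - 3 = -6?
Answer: -472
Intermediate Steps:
x = -21 (x = 21 + 7*(-6) = 21 - 42 = -21)
b(o) = o*(-21 + o) (b(o) = o*(o - 21) = o*(-21 + o))
-62*c(5) + b(2) = -62*7 + 2*(-21 + 2) = -434 + 2*(-19) = -434 - 38 = -472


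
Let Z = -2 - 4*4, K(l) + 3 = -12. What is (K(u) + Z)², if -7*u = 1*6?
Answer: 1089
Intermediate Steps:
u = -6/7 ≈ -0.85714
K(l) = -15 (K(l) = -3 - 12 = -15)
Z = -18 (Z = -2 - 16 = -18)
(K(u) + Z)² = (-15 - 18)² = (-33)² = 1089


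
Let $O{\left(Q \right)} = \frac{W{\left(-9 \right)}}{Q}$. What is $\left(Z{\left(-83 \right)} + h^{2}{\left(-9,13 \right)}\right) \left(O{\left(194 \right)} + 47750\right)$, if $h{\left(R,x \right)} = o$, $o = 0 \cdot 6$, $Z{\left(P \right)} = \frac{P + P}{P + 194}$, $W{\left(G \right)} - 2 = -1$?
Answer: $- \frac{768870583}{10767} \approx -71410.0$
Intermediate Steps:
$W{\left(G \right)} = 1$ ($W{\left(G \right)} = 2 - 1 = 1$)
$Z{\left(P \right)} = \frac{2 P}{194 + P}$
$o = 0$
$O{\left(Q \right)} = \frac{1}{Q}$ ($O{\left(Q \right)} = 1 \frac{1}{Q} = \frac{1}{Q}$)
$h{\left(R,x \right)} = 0$
$\left(Z{\left(-83 \right)} + h^{2}{\left(-9,13 \right)}\right) \left(O{\left(194 \right)} + 47750\right) = \left(2 \left(-83\right) \frac{1}{194 - 83} + 0^{2}\right) \left(\frac{1}{194} + 47750\right) = \left(2 \left(-83\right) \frac{1}{111} + 0\right) \left(\frac{1}{194} + 47750\right) = \left(2 \left(-83\right) \frac{1}{111} + 0\right) \frac{9263501}{194} = \left(- \frac{166}{111} + 0\right) \frac{9263501}{194} = \left(- \frac{166}{111}\right) \frac{9263501}{194} = - \frac{768870583}{10767}$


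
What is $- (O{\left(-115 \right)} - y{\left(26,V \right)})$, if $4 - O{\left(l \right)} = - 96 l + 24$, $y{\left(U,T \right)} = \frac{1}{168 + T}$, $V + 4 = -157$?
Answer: $\frac{77421}{7} \approx 11060.0$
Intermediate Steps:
$V = -161$ ($V = -4 - 157 = -161$)
$O{\left(l \right)} = -20 + 96 l$ ($O{\left(l \right)} = 4 - \left(- 96 l + 24\right) = 4 - \left(24 - 96 l\right) = 4 + \left(-24 + 96 l\right) = -20 + 96 l$)
$- (O{\left(-115 \right)} - y{\left(26,V \right)}) = - (\left(-20 + 96 \left(-115\right)\right) - \frac{1}{168 - 161}) = - (\left(-20 - 11040\right) - \frac{1}{7}) = - (-11060 - \frac{1}{7}) = \left(-1\right) \left(- \frac{77421}{7}\right) = \frac{77421}{7}$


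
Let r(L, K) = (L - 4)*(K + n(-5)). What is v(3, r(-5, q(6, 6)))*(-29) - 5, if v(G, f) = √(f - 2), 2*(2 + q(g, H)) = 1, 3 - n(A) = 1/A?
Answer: -5 - 29*I*√1730/10 ≈ -5.0 - 120.62*I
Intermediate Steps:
n(A) = 3 - 1/A
q(g, H) = -3/2 (q(g, H) = -2 + (½)*1 = -2 + ½ = -3/2)
r(L, K) = (-4 + L)*(16/5 + K) (r(L, K) = (L - 4)*(K + (3 - 1/(-5))) = (-4 + L)*(K + (3 - 1*(-⅕))) = (-4 + L)*(K + (3 + ⅕)) = (-4 + L)*(K + 16/5) = (-4 + L)*(16/5 + K))
v(G, f) = √(-2 + f)
v(3, r(-5, q(6, 6)))*(-29) - 5 = √(-2 + (-64/5 - 4*(-3/2) + (16/5)*(-5) - 3/2*(-5)))*(-29) - 5 = √(-2 + (-64/5 + 6 - 16 + 15/2))*(-29) - 5 = √(-2 - 153/10)*(-29) - 5 = √(-173/10)*(-29) - 5 = (I*√1730/10)*(-29) - 5 = -29*I*√1730/10 - 5 = -5 - 29*I*√1730/10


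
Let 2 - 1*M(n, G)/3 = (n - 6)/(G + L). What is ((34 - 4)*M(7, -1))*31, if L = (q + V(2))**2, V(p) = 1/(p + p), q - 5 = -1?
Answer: 492900/91 ≈ 5416.5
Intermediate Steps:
q = 4 (q = 5 - 1 = 4)
V(p) = 1/(2*p)
L = 289/16 (L = (4 + (1/2)/2)**2 = (4 + (1/2)*(1/2))**2 = (4 + 1/4)**2 = (17/4)**2 = 289/16 ≈ 18.063)
M(n, G) = 6 - 3*(-6 + n)/(289/16 + G) (M(n, G) = 6 - 3*(n - 6)/(G + 289/16) = 6 - 3*(-6 + n)/(289/16 + G))
((34 - 4)*M(7, -1))*31 = ((34 - 4)*(6*(337 - 8*7 + 16*(-1))/(289 + 16*(-1))))*31 = (30*(6*(337 - 56 - 16)/(289 - 16)))*31 = (30*(6*265/273))*31 = (30*(6*(1/273)*265))*31 = (30*(530/91))*31 = (15900/91)*31 = 492900/91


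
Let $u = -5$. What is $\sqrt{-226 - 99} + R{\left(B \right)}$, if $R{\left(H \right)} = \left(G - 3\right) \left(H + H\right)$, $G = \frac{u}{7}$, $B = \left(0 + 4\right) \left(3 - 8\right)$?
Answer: $\frac{1040}{7} + 5 i \sqrt{13} \approx 148.57 + 18.028 i$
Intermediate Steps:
$B = -20$ ($B = 4 \left(-5\right) = -20$)
$G = - \frac{5}{7} \approx -0.71429$
$R{\left(H \right)} = - \frac{52 H}{7}$ ($R{\left(H \right)} = \left(- \frac{5}{7} - 3\right) \left(H + H\right) = - \frac{26 \cdot 2 H}{7} = - \frac{52 H}{7}$)
$\sqrt{-226 - 99} + R{\left(B \right)} = \sqrt{-226 - 99} - - \frac{1040}{7} = \sqrt{-325} + \frac{1040}{7} = 5 i \sqrt{13} + \frac{1040}{7} = \frac{1040}{7} + 5 i \sqrt{13}$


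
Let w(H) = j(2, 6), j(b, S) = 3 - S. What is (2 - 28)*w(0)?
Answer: 78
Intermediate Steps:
w(H) = -3 (w(H) = 3 - 1*6 = 3 - 6 = -3)
(2 - 28)*w(0) = (2 - 28)*(-3) = -26*(-3) = 78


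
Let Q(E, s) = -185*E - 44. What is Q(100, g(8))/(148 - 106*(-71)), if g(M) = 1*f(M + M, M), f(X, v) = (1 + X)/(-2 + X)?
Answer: -9272/3837 ≈ -2.4165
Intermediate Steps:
f(X, v) = (1 + X)/(-2 + X)
g(M) = (1 + 2*M)/(-2 + 2*M) (g(M) = 1*((1 + (M + M))/(-2 + (M + M))) = 1*((1 + 2*M)/(-2 + 2*M)) = (1 + 2*M)/(-2 + 2*M))
Q(E, s) = -44 - 185*E
Q(100, g(8))/(148 - 106*(-71)) = (-44 - 185*100)/(148 - 106*(-71)) = (-44 - 18500)/(148 + 7526) = -18544/7674 = -18544*1/7674 = -9272/3837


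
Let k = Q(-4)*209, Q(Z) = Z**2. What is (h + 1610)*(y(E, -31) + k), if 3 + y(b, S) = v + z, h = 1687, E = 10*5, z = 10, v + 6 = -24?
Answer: 10949337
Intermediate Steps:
v = -30 (v = -6 - 24 = -30)
E = 50
y(b, S) = -23 (y(b, S) = -3 + (-30 + 10) = -3 - 20 = -23)
k = 3344 (k = (-4)**2*209 = 16*209 = 3344)
(h + 1610)*(y(E, -31) + k) = (1687 + 1610)*(-23 + 3344) = 3297*3321 = 10949337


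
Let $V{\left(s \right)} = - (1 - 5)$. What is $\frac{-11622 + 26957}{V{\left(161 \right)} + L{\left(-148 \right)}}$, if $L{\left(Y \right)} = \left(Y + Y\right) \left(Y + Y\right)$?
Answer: $\frac{3067}{17524} \approx 0.17502$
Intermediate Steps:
$V{\left(s \right)} = 4$ ($V{\left(s \right)} = \left(-1\right) \left(-4\right) = 4$)
$L{\left(Y \right)} = 4 Y^{2}$ ($L{\left(Y \right)} = 2 Y 2 Y = 4 Y^{2}$)
$\frac{-11622 + 26957}{V{\left(161 \right)} + L{\left(-148 \right)}} = \frac{-11622 + 26957}{4 + 4 \left(-148\right)^{2}} = \frac{15335}{4 + 4 \cdot 21904} = \frac{15335}{4 + 87616} = \frac{15335}{87620} = 15335 \cdot \frac{1}{87620} = \frac{3067}{17524}$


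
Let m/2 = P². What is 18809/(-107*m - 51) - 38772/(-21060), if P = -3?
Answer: -328668/42835 ≈ -7.6729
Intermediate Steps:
m = 18 (m = 2*(-3)² = 2*9 = 18)
18809/(-107*m - 51) - 38772/(-21060) = 18809/(-107*18 - 51) - 38772/(-21060) = 18809/(-1926 - 51) - 38772*(-1/21060) = 18809/(-1977) + 359/195 = 18809*(-1/1977) + 359/195 = -18809/1977 + 359/195 = -328668/42835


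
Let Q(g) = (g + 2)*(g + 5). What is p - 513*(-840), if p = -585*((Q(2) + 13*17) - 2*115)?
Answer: 419805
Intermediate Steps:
Q(g) = (2 + g)*(5 + g)
p = -11115 (p = -585*(((10 + 2**2 + 7*2) + 13*17) - 2*115) = -585*(((10 + 4 + 14) + 221) - 230) = -585*((28 + 221) - 230) = -585*(249 - 230) = -585*19 = -11115)
p - 513*(-840) = -11115 - 513*(-840) = -11115 - 1*(-430920) = -11115 + 430920 = 419805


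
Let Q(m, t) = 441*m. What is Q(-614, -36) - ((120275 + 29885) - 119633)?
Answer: -301301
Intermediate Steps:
Q(-614, -36) - ((120275 + 29885) - 119633) = 441*(-614) - ((120275 + 29885) - 119633) = -270774 - (150160 - 119633) = -270774 - 1*30527 = -270774 - 30527 = -301301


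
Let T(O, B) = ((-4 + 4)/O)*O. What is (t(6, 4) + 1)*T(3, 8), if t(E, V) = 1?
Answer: 0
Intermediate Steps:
T(O, B) = 0 (T(O, B) = (0/O)*O = 0*O = 0)
(t(6, 4) + 1)*T(3, 8) = (1 + 1)*0 = 2*0 = 0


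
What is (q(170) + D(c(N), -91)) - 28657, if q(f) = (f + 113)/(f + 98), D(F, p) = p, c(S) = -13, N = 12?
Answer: -7704181/268 ≈ -28747.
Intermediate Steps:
q(f) = (113 + f)/(98 + f)
(q(170) + D(c(N), -91)) - 28657 = ((113 + 170)/(98 + 170) - 91) - 28657 = (283/268 - 91) - 28657 = -24105/268 - 28657 = -7704181/268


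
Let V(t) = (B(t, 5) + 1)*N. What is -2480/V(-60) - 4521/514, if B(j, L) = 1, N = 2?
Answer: -323201/514 ≈ -628.80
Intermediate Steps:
V(t) = 4 (V(t) = (1 + 1)*2 = 2*2 = 4)
-2480/V(-60) - 4521/514 = -2480/4 - 4521/514 = -2480*¼ - 4521*1/514 = -620 - 4521/514 = -323201/514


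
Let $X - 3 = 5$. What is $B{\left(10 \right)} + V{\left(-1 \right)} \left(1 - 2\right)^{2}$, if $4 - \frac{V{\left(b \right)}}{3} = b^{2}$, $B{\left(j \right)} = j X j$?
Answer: $809$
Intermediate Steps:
$X = 8$ ($X = 3 + 5 = 8$)
$B{\left(j \right)} = 8 j^{2}$ ($B{\left(j \right)} = j 8 j = 8 j j = 8 j^{2}$)
$V{\left(b \right)} = 12 - 3 b^{2}$
$B{\left(10 \right)} + V{\left(-1 \right)} \left(1 - 2\right)^{2} = 8 \cdot 10^{2} + \left(12 - 3 \left(-1\right)^{2}\right) \left(1 - 2\right)^{2} = 8 \cdot 100 + \left(12 - 3\right) \left(-1\right)^{2} = 800 + \left(12 - 3\right) 1 = 800 + 9 \cdot 1 = 800 + 9 = 809$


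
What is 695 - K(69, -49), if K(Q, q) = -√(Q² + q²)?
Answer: 695 + √7162 ≈ 779.63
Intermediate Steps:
695 - K(69, -49) = 695 - (-1)*√(69² + (-49)²) = 695 - (-1)*√(4761 + 2401) = 695 - (-1)*√7162 = 695 + √7162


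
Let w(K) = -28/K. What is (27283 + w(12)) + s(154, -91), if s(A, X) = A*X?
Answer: 39800/3 ≈ 13267.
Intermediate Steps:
(27283 + w(12)) + s(154, -91) = (27283 - 28/12) + 154*(-91) = (27283 - 28*1/12) - 14014 = (27283 - 7/3) - 14014 = 81842/3 - 14014 = 39800/3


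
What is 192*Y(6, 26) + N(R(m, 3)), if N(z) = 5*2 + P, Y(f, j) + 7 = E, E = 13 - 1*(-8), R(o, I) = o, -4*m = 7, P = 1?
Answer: 2699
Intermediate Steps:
m = -7/4 (m = -¼*7 = -7/4 ≈ -1.7500)
E = 21 (E = 13 + 8 = 21)
Y(f, j) = 14 (Y(f, j) = -7 + 21 = 14)
N(z) = 11 (N(z) = 5*2 + 1 = 10 + 1 = 11)
192*Y(6, 26) + N(R(m, 3)) = 192*14 + 11 = 2688 + 11 = 2699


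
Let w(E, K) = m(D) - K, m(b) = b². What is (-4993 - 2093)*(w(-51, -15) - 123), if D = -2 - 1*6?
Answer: 311784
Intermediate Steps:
D = -8 (D = -2 - 6 = -8)
w(E, K) = 64 - K (w(E, K) = (-8)² - K = 64 - K)
(-4993 - 2093)*(w(-51, -15) - 123) = (-4993 - 2093)*((64 - 1*(-15)) - 123) = -7086*((64 + 15) - 123) = -7086*(79 - 123) = -7086*(-44) = 311784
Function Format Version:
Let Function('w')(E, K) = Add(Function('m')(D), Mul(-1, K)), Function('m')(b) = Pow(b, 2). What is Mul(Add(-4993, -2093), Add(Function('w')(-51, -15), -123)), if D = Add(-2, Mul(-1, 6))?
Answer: 311784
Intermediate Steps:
D = -8 (D = Add(-2, -6) = -8)
Function('w')(E, K) = Add(64, Mul(-1, K)) (Function('w')(E, K) = Add(Pow(-8, 2), Mul(-1, K)) = Add(64, Mul(-1, K)))
Mul(Add(-4993, -2093), Add(Function('w')(-51, -15), -123)) = Mul(Add(-4993, -2093), Add(Add(64, Mul(-1, -15)), -123)) = Mul(-7086, Add(Add(64, 15), -123)) = Mul(-7086, Add(79, -123)) = Mul(-7086, -44) = 311784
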